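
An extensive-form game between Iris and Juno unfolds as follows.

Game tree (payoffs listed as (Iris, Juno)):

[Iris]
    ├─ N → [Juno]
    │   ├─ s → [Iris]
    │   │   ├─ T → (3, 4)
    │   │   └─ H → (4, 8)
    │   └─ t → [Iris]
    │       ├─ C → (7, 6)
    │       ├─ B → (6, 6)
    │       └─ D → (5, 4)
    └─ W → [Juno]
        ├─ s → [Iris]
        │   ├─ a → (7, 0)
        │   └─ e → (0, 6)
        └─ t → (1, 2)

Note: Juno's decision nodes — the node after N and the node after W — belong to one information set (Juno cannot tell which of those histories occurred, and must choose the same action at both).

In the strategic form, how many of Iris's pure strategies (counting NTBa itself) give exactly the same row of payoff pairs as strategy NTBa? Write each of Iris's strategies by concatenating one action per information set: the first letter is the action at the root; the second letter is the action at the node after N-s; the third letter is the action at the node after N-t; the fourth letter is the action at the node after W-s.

2

Row for NTBa (columns s, t): (3,4) (6,6).
Under NTBa, Iris's choice at the node after W-s can never be reached regardless of what Juno does, so varying those choices leaves every outcome unchanged.
Holding the reachable choices fixed and varying the unreachable one freely already gives 2 equivalent strategies.
No other strategy reproduces this row, so those 2 are the full class: NTBa, NTBe.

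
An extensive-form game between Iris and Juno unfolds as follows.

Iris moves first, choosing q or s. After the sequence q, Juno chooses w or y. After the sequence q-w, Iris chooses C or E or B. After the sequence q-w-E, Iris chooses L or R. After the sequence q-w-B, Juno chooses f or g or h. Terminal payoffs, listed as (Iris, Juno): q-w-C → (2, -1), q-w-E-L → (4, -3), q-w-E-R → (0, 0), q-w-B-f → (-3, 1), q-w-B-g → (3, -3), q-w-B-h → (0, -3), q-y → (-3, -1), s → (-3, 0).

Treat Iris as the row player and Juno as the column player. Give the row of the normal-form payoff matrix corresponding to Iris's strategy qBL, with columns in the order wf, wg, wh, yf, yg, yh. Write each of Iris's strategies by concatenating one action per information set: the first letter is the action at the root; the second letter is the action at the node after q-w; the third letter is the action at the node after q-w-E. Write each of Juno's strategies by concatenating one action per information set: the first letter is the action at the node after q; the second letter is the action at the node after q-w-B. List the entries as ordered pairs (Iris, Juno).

(-3,1) (3,-3) (0,-3) (-3,-1) (-3,-1) (-3,-1)

vs wf: Iris plays q → Juno plays w at [q] → Iris plays B at [q-w] → Juno plays f at [q-w-B] → (-3, 1)
vs wg: Iris plays q → Juno plays w at [q] → Iris plays B at [q-w] → Juno plays g at [q-w-B] → (3, -3)
vs wh: Iris plays q → Juno plays w at [q] → Iris plays B at [q-w] → Juno plays h at [q-w-B] → (0, -3)
vs yf: Iris plays q → Juno plays y at [q] → (-3, -1)
vs yg: Iris plays q → Juno plays y at [q] → (-3, -1)
vs yh: Iris plays q → Juno plays y at [q] → (-3, -1)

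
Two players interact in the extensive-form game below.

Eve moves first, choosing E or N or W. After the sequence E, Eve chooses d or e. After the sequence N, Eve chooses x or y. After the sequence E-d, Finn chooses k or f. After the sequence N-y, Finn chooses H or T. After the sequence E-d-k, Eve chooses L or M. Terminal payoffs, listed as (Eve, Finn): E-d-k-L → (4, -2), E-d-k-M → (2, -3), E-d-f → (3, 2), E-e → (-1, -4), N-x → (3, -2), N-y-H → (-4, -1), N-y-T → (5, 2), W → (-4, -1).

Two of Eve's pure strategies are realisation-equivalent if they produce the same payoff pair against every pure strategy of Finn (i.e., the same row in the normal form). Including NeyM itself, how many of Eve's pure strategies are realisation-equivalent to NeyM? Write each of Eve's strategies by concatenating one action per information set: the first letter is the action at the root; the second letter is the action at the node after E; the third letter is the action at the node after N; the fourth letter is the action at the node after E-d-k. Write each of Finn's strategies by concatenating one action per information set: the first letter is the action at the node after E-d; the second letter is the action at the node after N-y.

4

Row for NeyM (columns kH, kT, fH, fT): (-4,-1) (5,2) (-4,-1) (5,2).
Under NeyM, Eve's choice at the node after E and at the node after E-d-k can never be reached regardless of what Finn does, so varying those choices leaves every outcome unchanged.
Holding the reachable choices fixed and varying the unreachable ones freely already gives 2 × 2 = 4 equivalent strategies.
No other strategy reproduces this row, so those 4 are the full class: NdyL, NdyM, NeyL, NeyM.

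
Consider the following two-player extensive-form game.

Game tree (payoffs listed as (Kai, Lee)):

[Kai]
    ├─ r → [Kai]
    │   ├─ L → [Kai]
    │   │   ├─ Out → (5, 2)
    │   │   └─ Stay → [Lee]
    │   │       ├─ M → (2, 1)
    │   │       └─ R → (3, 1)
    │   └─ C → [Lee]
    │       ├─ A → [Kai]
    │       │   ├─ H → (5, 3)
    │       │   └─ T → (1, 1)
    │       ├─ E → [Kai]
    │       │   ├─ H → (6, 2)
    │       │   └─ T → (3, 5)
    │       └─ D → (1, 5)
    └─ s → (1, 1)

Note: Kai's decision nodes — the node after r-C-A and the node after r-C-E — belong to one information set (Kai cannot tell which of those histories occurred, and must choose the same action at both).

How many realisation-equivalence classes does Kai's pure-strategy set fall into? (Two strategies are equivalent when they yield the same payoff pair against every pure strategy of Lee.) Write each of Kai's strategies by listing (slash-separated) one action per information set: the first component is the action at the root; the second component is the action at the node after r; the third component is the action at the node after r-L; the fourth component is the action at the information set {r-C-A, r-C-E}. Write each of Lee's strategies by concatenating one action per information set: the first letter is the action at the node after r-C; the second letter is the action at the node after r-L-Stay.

5

Kai has 16 pure strategies: r/L/Out/H, r/L/Out/T, r/L/Stay/H, r/L/Stay/T, r/C/Out/H, r/C/Out/T, r/C/Stay/H, r/C/Stay/T, s/L/Out/H, s/L/Out/T, s/L/Stay/H, s/L/Stay/T, s/C/Out/H, s/C/Out/T, s/C/Stay/H, s/C/Stay/T. Columns: AM, AR, EM, ER, DM, DR.
{r/L/Out/H, r/L/Out/T} → row (5,2) (5,2) (5,2) (5,2) (5,2) (5,2)
{r/L/Stay/H, r/L/Stay/T} → row (2,1) (3,1) (2,1) (3,1) (2,1) (3,1)
{r/C/Out/H, r/C/Stay/H} → row (5,3) (5,3) (6,2) (6,2) (1,5) (1,5)
{r/C/Out/T, r/C/Stay/T} → row (1,1) (1,1) (3,5) (3,5) (1,5) (1,5)
{s/L/Out/H, s/L/Out/T, s/L/Stay/H, s/L/Stay/T, s/C/Out/H, s/C/Out/T, s/C/Stay/H, s/C/Stay/T} → row (1,1) (1,1) (1,1) (1,1) (1,1) (1,1)
That's 5 distinct rows out of 16 strategies.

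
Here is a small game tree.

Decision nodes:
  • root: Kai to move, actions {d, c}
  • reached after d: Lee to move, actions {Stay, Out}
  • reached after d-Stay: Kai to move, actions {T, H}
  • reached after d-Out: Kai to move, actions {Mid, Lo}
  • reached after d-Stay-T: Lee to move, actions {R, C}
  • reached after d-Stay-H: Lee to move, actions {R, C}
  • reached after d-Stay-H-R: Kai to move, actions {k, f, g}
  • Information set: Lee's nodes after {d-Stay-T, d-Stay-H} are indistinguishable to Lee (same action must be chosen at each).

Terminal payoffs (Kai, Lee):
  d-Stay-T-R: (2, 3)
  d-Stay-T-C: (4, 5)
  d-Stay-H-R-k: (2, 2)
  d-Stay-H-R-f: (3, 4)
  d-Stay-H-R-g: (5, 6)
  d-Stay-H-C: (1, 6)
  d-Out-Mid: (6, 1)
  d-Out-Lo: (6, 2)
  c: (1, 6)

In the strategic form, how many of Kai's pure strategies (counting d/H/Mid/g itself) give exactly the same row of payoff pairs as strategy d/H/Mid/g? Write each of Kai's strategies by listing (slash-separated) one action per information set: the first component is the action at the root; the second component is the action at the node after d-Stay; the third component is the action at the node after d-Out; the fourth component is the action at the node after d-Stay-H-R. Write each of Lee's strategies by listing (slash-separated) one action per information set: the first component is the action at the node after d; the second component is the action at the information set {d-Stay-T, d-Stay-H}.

1

Row for d/H/Mid/g (columns Stay/R, Stay/C, Out/R, Out/C): (5,6) (1,6) (6,1) (6,1).
Every one of Kai's information sets is on the play path for some reply by Lee when Kai follows d/H/Mid/g.
Changing the action at any of them therefore changes at least one column, so only d/H/Mid/g itself gives this row.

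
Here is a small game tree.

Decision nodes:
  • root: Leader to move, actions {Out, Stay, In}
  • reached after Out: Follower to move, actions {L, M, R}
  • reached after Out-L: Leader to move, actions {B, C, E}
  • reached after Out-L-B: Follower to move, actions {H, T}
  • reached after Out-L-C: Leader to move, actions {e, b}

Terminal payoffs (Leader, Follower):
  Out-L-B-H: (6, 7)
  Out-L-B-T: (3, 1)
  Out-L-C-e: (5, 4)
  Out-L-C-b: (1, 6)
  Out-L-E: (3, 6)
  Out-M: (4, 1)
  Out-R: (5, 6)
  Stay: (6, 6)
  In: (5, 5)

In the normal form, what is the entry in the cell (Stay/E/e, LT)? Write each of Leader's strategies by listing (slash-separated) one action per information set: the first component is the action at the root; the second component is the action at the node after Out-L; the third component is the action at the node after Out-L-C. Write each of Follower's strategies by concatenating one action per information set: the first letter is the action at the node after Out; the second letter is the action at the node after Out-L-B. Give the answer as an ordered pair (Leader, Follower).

Trace the play path from the root:
  Leader plays Stay
→ terminal payoff (6, 6).
(Leader's choice at the node after Out-L is never reached on this path, so it doesn't affect the outcome.)

(6, 6)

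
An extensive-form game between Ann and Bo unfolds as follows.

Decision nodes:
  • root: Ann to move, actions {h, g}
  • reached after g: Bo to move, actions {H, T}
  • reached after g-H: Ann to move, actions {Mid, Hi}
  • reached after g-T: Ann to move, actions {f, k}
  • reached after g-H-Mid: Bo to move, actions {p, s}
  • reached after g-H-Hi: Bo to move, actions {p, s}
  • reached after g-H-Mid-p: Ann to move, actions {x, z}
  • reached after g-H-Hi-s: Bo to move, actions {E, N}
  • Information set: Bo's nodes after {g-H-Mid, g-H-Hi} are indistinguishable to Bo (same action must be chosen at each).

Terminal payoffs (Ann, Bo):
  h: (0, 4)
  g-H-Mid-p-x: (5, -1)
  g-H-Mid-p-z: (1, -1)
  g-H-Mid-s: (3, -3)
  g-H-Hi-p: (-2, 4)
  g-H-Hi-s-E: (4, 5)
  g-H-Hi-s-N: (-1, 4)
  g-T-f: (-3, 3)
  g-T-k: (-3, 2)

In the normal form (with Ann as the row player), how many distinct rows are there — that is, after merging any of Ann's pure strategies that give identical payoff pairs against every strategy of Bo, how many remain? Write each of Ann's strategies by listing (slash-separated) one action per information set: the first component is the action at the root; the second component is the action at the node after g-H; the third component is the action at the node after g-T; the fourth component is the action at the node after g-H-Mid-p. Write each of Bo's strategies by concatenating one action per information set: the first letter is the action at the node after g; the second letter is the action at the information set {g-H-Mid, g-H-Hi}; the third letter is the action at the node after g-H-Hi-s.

Ann has 16 pure strategies: h/Mid/f/x, h/Mid/f/z, h/Mid/k/x, h/Mid/k/z, h/Hi/f/x, h/Hi/f/z, h/Hi/k/x, h/Hi/k/z, g/Mid/f/x, g/Mid/f/z, g/Mid/k/x, g/Mid/k/z, g/Hi/f/x, g/Hi/f/z, g/Hi/k/x, g/Hi/k/z. Columns: HpE, HpN, HsE, HsN, TpE, TpN, TsE, TsN.
{h/Mid/f/x, h/Mid/f/z, h/Mid/k/x, h/Mid/k/z, h/Hi/f/x, h/Hi/f/z, h/Hi/k/x, h/Hi/k/z} → row (0,4) (0,4) (0,4) (0,4) (0,4) (0,4) (0,4) (0,4)
{g/Mid/f/x} → row (5,-1) (5,-1) (3,-3) (3,-3) (-3,3) (-3,3) (-3,3) (-3,3)
{g/Mid/f/z} → row (1,-1) (1,-1) (3,-3) (3,-3) (-3,3) (-3,3) (-3,3) (-3,3)
{g/Mid/k/x} → row (5,-1) (5,-1) (3,-3) (3,-3) (-3,2) (-3,2) (-3,2) (-3,2)
{g/Mid/k/z} → row (1,-1) (1,-1) (3,-3) (3,-3) (-3,2) (-3,2) (-3,2) (-3,2)
{g/Hi/f/x, g/Hi/f/z} → row (-2,4) (-2,4) (4,5) (-1,4) (-3,3) (-3,3) (-3,3) (-3,3)
{g/Hi/k/x, g/Hi/k/z} → row (-2,4) (-2,4) (4,5) (-1,4) (-3,2) (-3,2) (-3,2) (-3,2)
That's 7 distinct rows out of 16 strategies.

7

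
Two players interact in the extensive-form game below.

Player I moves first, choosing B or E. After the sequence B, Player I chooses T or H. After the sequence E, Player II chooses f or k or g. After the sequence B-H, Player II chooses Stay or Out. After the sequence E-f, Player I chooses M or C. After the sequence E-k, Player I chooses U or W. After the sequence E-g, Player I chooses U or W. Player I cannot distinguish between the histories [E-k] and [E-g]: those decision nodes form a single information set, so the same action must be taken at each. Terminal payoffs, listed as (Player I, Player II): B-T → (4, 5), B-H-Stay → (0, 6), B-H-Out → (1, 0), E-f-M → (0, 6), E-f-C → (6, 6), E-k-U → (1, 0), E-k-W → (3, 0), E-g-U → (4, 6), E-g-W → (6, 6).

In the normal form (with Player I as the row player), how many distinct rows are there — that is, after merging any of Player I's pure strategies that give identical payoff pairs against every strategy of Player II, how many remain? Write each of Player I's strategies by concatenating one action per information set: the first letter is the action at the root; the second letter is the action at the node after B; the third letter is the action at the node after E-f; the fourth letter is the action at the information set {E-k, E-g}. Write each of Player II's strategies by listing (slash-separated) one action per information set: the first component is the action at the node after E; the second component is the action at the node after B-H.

6

Player I has 16 pure strategies: BTMU, BTMW, BTCU, BTCW, BHMU, BHMW, BHCU, BHCW, ETMU, ETMW, ETCU, ETCW, EHMU, EHMW, EHCU, EHCW. Columns: f/Stay, f/Out, k/Stay, k/Out, g/Stay, g/Out.
{BTMU, BTMW, BTCU, BTCW} → row (4,5) (4,5) (4,5) (4,5) (4,5) (4,5)
{BHMU, BHMW, BHCU, BHCW} → row (0,6) (1,0) (0,6) (1,0) (0,6) (1,0)
{ETMU, EHMU} → row (0,6) (0,6) (1,0) (1,0) (4,6) (4,6)
{ETMW, EHMW} → row (0,6) (0,6) (3,0) (3,0) (6,6) (6,6)
{ETCU, EHCU} → row (6,6) (6,6) (1,0) (1,0) (4,6) (4,6)
{ETCW, EHCW} → row (6,6) (6,6) (3,0) (3,0) (6,6) (6,6)
That's 6 distinct rows out of 16 strategies.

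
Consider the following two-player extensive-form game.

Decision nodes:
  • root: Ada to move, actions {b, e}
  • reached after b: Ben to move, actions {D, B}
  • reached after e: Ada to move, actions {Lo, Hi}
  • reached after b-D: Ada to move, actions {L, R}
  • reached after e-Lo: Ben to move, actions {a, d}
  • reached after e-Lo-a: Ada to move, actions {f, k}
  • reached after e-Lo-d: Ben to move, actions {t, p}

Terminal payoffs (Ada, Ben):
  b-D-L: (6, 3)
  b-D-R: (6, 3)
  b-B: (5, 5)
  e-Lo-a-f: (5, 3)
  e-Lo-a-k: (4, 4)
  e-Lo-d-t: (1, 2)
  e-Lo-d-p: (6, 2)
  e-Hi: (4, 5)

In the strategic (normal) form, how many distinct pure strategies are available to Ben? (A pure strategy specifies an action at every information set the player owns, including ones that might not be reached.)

Ben owns the node after b with actions {D, B} — two choices.
Ben owns the node after e-Lo with actions {a, d} — two choices.
Ben owns the node after e-Lo-d with actions {t, p} — two choices.
A pure strategy fixes one action at each information set independently, so the count is the product 2 × 2 × 2 = 8.
(For reference, Ada has 16 pure strategies, giving a 8×16 normal-form matrix.)

8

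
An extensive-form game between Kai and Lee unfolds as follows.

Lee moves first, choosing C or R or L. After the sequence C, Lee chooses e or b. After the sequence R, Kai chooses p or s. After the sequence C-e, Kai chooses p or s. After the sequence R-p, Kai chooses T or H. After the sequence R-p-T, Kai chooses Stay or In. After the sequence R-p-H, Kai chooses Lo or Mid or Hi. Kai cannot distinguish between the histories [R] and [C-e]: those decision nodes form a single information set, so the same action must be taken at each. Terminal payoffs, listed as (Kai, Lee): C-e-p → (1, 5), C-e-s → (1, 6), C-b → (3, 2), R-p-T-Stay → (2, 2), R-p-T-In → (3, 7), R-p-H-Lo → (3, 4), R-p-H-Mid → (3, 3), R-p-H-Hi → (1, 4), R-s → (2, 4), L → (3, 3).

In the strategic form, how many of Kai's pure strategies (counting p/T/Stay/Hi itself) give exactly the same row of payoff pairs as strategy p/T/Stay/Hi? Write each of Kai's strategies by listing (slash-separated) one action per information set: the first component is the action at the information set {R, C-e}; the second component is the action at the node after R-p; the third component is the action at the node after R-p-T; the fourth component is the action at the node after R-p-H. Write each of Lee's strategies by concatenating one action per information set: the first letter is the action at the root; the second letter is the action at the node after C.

3

Row for p/T/Stay/Hi (columns Ce, Cb, Re, Rb, Le, Lb): (1,5) (3,2) (2,2) (2,2) (3,3) (3,3).
Under p/T/Stay/Hi, Kai's choice at the node after R-p-H can never be reached regardless of what Lee does, so varying those choices leaves every outcome unchanged.
Holding the reachable choices fixed and varying the unreachable one freely already gives 3 equivalent strategies.
No other strategy reproduces this row, so those 3 are the full class: p/T/Stay/Lo, p/T/Stay/Mid, p/T/Stay/Hi.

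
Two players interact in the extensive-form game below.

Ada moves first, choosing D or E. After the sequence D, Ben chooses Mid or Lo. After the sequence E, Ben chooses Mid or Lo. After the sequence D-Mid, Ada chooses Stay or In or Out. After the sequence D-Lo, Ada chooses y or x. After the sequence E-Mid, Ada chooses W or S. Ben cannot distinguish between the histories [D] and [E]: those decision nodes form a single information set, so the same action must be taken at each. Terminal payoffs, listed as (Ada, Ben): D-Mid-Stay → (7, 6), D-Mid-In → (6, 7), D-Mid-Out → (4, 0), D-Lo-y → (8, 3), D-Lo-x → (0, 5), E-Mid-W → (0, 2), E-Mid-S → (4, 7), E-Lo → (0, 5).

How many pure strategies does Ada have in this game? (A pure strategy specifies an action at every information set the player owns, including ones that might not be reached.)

Ada owns the root with actions {D, E} — two choices.
Ada owns the node after D-Mid with actions {Stay, In, Out} — three choices.
Ada owns the node after D-Lo with actions {y, x} — two choices.
Ada owns the node after E-Mid with actions {W, S} — two choices.
A pure strategy fixes one action at each information set independently, so the count is the product 2 × 3 × 2 × 2 = 24.

24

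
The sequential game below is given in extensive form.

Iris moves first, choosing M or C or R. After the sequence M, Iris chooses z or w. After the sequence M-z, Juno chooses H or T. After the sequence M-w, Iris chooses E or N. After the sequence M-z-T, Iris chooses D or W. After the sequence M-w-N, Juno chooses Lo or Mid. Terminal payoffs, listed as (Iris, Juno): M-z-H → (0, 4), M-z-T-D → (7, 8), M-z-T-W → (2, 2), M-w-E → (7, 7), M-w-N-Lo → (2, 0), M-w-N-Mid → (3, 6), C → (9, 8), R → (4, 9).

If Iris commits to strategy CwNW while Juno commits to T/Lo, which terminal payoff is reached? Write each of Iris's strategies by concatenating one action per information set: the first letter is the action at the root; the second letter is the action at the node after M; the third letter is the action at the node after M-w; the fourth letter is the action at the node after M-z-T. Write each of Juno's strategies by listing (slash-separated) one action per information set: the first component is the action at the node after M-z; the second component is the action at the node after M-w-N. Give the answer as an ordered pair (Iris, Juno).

(9, 8)

Trace the play path from the root:
  Iris plays C
→ terminal payoff (9, 8).
(Iris's choice at the node after M is never reached on this path, so it doesn't affect the outcome.)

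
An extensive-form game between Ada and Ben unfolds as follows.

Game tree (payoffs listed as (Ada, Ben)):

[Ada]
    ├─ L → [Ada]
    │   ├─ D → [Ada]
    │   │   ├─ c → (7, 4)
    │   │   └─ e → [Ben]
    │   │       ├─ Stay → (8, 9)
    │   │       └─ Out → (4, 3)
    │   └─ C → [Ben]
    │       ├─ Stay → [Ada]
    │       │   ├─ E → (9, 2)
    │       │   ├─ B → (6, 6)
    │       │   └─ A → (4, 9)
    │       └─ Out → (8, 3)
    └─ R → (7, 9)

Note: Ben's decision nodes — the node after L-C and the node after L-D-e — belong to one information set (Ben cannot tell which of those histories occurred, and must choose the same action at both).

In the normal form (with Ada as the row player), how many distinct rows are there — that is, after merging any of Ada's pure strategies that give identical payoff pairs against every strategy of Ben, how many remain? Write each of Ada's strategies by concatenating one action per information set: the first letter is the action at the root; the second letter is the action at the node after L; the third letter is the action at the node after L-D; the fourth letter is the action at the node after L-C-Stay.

Ada has 24 pure strategies: LDcE, LDcB, LDcA, LDeE, LDeB, LDeA, LCcE, LCcB, LCcA, LCeE, LCeB, LCeA, RDcE, RDcB, RDcA, RDeE, RDeB, RDeA, RCcE, RCcB, RCcA, RCeE, RCeB, RCeA. Columns: Stay, Out.
{LDcE, LDcB, LDcA} → row (7,4) (7,4)
{LDeE, LDeB, LDeA} → row (8,9) (4,3)
{LCcE, LCeE} → row (9,2) (8,3)
{LCcB, LCeB} → row (6,6) (8,3)
{LCcA, LCeA} → row (4,9) (8,3)
{RDcE, RDcB, RDcA, RDeE, RDeB, RDeA, RCcE, RCcB, RCcA, RCeE, RCeB, RCeA} → row (7,9) (7,9)
That's 6 distinct rows out of 24 strategies.

6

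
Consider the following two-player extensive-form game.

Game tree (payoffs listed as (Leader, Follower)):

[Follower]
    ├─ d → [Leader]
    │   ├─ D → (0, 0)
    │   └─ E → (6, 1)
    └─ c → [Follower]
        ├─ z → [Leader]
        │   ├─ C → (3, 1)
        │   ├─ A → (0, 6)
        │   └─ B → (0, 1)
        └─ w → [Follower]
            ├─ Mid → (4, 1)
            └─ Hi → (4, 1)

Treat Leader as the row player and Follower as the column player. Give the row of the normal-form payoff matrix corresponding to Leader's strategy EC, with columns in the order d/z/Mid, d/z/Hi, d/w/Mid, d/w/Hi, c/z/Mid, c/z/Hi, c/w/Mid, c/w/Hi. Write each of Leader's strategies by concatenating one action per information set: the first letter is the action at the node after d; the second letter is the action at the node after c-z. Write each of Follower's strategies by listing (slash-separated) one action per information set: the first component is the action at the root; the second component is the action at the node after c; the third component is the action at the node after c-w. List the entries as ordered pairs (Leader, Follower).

(6,1) (6,1) (6,1) (6,1) (3,1) (3,1) (4,1) (4,1)

vs d/z/Mid: Follower plays d → Leader plays E at [d] → (6, 1)
vs d/z/Hi: Follower plays d → Leader plays E at [d] → (6, 1)
vs d/w/Mid: Follower plays d → Leader plays E at [d] → (6, 1)
vs d/w/Hi: Follower plays d → Leader plays E at [d] → (6, 1)
vs c/z/Mid: Follower plays c → Follower plays z at [c] → Leader plays C at [c-z] → (3, 1)
vs c/z/Hi: Follower plays c → Follower plays z at [c] → Leader plays C at [c-z] → (3, 1)
vs c/w/Mid: Follower plays c → Follower plays w at [c] → Follower plays Mid at [c-w] → (4, 1)
vs c/w/Hi: Follower plays c → Follower plays w at [c] → Follower plays Hi at [c-w] → (4, 1)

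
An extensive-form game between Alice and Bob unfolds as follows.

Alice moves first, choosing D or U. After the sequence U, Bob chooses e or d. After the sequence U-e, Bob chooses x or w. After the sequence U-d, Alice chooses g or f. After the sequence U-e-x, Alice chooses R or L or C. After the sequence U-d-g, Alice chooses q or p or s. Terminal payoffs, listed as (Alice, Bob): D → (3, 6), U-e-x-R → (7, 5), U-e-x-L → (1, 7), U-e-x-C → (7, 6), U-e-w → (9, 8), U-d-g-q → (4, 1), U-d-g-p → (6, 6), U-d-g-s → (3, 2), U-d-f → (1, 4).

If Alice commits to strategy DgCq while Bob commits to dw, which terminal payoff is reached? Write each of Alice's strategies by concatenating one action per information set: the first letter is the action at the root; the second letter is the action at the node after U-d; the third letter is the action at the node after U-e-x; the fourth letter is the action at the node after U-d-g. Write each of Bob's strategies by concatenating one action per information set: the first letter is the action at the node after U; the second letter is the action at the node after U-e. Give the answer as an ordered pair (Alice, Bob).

Trace the play path from the root:
  Alice plays D
→ terminal payoff (3, 6).
(Alice's choice at the node after U-d is never reached on this path, so it doesn't affect the outcome.)

(3, 6)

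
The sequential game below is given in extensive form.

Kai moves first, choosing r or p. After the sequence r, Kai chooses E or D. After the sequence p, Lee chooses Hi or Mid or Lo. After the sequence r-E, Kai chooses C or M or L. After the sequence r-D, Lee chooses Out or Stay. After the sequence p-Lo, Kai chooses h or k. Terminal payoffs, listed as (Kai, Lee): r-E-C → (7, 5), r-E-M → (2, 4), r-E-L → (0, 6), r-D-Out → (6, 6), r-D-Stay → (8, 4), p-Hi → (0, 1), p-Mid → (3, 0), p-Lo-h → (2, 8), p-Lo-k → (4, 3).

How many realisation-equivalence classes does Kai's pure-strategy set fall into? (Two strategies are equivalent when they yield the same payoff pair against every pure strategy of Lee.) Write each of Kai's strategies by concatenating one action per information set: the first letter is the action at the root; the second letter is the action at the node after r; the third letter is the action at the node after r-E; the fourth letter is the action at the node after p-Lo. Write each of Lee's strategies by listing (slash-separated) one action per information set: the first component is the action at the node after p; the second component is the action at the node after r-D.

Kai has 24 pure strategies: rECh, rECk, rEMh, rEMk, rELh, rELk, rDCh, rDCk, rDMh, rDMk, rDLh, rDLk, pECh, pECk, pEMh, pEMk, pELh, pELk, pDCh, pDCk, pDMh, pDMk, pDLh, pDLk. Columns: Hi/Out, Hi/Stay, Mid/Out, Mid/Stay, Lo/Out, Lo/Stay.
{rECh, rECk} → row (7,5) (7,5) (7,5) (7,5) (7,5) (7,5)
{rEMh, rEMk} → row (2,4) (2,4) (2,4) (2,4) (2,4) (2,4)
{rELh, rELk} → row (0,6) (0,6) (0,6) (0,6) (0,6) (0,6)
{rDCh, rDCk, rDMh, rDMk, rDLh, rDLk} → row (6,6) (8,4) (6,6) (8,4) (6,6) (8,4)
{pECh, pEMh, pELh, pDCh, pDMh, pDLh} → row (0,1) (0,1) (3,0) (3,0) (2,8) (2,8)
{pECk, pEMk, pELk, pDCk, pDMk, pDLk} → row (0,1) (0,1) (3,0) (3,0) (4,3) (4,3)
That's 6 distinct rows out of 24 strategies.

6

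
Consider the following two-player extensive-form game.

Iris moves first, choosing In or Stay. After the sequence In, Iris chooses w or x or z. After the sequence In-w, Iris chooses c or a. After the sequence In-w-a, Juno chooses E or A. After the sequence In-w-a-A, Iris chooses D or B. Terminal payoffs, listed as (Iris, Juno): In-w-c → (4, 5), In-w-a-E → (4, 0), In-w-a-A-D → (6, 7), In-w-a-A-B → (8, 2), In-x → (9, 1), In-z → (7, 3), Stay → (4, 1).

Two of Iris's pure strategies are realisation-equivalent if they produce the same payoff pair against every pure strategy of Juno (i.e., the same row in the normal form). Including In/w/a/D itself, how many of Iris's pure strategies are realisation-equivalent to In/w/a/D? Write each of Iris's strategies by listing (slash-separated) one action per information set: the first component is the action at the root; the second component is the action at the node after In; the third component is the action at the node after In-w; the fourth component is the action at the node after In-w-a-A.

1

Row for In/w/a/D (columns E, A): (4,0) (6,7).
Every one of Iris's information sets is on the play path for some reply by Juno when Iris follows In/w/a/D.
Changing the action at any of them therefore changes at least one column, so only In/w/a/D itself gives this row.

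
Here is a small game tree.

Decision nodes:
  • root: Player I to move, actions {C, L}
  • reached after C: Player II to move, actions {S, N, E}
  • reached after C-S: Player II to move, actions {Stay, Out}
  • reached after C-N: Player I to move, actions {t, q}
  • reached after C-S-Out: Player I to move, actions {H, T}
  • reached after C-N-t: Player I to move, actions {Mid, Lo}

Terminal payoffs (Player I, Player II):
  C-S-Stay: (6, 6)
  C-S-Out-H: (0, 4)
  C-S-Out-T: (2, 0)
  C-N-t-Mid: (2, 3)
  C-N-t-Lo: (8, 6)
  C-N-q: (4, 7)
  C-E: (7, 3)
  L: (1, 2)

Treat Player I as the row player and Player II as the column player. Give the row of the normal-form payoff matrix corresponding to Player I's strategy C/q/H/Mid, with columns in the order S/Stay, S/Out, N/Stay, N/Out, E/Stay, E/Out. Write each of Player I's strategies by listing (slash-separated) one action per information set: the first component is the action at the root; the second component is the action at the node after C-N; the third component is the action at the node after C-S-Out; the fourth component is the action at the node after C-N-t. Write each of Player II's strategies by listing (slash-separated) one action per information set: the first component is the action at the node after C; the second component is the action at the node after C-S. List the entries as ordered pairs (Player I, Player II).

(6,6) (0,4) (4,7) (4,7) (7,3) (7,3)

vs S/Stay: Player I plays C → Player II plays S at [C] → Player II plays Stay at [C-S] → (6, 6)
vs S/Out: Player I plays C → Player II plays S at [C] → Player II plays Out at [C-S] → Player I plays H at [C-S-Out] → (0, 4)
vs N/Stay: Player I plays C → Player II plays N at [C] → Player I plays q at [C-N] → (4, 7)
vs N/Out: Player I plays C → Player II plays N at [C] → Player I plays q at [C-N] → (4, 7)
vs E/Stay: Player I plays C → Player II plays E at [C] → (7, 3)
vs E/Out: Player I plays C → Player II plays E at [C] → (7, 3)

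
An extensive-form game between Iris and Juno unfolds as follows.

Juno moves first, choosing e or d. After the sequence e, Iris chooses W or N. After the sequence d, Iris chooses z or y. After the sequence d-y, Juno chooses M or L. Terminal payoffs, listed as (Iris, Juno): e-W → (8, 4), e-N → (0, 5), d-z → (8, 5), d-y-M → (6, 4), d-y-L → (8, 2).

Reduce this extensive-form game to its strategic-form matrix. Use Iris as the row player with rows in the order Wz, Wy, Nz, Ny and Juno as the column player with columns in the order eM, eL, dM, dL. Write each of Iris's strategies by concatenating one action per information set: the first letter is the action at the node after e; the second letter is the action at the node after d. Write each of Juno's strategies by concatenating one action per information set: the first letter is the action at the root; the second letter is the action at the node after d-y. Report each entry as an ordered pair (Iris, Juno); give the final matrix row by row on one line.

Wz: (8,4) (8,4) (8,5) (8,5) | Wy: (8,4) (8,4) (6,4) (8,2) | Nz: (0,5) (0,5) (8,5) (8,5) | Ny: (0,5) (0,5) (6,4) (8,2)

           eM       eL       dM       dL
  Wz    (8,4)    (8,4)    (8,5)    (8,5)
  Wy    (8,4)    (8,4)    (6,4)    (8,2)
  Nz    (0,5)    (0,5)    (8,5)    (8,5)
  Ny    (0,5)    (0,5)    (6,4)    (8,2)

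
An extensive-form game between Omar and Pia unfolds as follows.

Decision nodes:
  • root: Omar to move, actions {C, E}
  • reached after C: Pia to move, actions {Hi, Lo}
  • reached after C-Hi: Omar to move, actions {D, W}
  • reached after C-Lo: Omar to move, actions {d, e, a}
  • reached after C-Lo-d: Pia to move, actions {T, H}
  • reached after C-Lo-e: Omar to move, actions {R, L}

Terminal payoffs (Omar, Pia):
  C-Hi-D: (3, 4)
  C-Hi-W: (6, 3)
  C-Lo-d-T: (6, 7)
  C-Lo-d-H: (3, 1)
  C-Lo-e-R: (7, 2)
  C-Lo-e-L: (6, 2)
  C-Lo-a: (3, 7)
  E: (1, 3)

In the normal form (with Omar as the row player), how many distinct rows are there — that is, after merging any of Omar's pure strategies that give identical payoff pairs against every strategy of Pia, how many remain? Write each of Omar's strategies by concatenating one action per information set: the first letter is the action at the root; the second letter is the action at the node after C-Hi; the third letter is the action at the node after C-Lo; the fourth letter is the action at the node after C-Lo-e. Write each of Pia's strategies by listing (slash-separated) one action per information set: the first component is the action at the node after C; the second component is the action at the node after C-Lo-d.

Omar has 24 pure strategies: CDdR, CDdL, CDeR, CDeL, CDaR, CDaL, CWdR, CWdL, CWeR, CWeL, CWaR, CWaL, EDdR, EDdL, EDeR, EDeL, EDaR, EDaL, EWdR, EWdL, EWeR, EWeL, EWaR, EWaL. Columns: Hi/T, Hi/H, Lo/T, Lo/H.
{CDdR, CDdL} → row (3,4) (3,4) (6,7) (3,1)
{CDeR} → row (3,4) (3,4) (7,2) (7,2)
{CDeL} → row (3,4) (3,4) (6,2) (6,2)
{CDaR, CDaL} → row (3,4) (3,4) (3,7) (3,7)
{CWdR, CWdL} → row (6,3) (6,3) (6,7) (3,1)
{CWeR} → row (6,3) (6,3) (7,2) (7,2)
{CWeL} → row (6,3) (6,3) (6,2) (6,2)
{CWaR, CWaL} → row (6,3) (6,3) (3,7) (3,7)
{EDdR, EDdL, EDeR, EDeL, EDaR, EDaL, EWdR, EWdL, EWeR, EWeL, EWaR, EWaL} → row (1,3) (1,3) (1,3) (1,3)
That's 9 distinct rows out of 24 strategies.

9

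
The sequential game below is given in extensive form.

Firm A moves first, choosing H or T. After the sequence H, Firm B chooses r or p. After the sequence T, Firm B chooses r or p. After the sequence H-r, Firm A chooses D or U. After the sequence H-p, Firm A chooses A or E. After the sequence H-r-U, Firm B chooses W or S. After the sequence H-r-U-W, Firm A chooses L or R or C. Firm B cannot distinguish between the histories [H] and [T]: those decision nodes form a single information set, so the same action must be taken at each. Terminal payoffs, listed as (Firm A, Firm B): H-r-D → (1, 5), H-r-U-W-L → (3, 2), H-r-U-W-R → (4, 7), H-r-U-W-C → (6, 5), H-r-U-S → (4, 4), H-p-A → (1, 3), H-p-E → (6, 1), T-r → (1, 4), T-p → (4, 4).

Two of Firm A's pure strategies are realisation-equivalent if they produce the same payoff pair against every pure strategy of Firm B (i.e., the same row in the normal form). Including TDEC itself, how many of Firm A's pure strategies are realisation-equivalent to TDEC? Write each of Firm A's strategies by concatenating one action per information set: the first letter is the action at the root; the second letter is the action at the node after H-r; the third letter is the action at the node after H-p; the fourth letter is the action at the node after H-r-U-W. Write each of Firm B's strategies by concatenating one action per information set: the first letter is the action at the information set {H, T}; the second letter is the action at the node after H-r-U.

Row for TDEC (columns rW, rS, pW, pS): (1,4) (1,4) (4,4) (4,4).
Under TDEC, Firm A's choice at the node after H-r and at the node after H-p and at the node after H-r-U-W can never be reached regardless of what Firm B does, so varying those choices leaves every outcome unchanged.
Holding the reachable choices fixed and varying the unreachable ones freely already gives 2 × 2 × 3 = 12 equivalent strategies.
No other strategy reproduces this row, so those 12 are the full class: TDAL, TDAR, TDAC, TDEL, TDER, TDEC, TUAL, TUAR, TUAC, TUEL, TUER, TUEC.

12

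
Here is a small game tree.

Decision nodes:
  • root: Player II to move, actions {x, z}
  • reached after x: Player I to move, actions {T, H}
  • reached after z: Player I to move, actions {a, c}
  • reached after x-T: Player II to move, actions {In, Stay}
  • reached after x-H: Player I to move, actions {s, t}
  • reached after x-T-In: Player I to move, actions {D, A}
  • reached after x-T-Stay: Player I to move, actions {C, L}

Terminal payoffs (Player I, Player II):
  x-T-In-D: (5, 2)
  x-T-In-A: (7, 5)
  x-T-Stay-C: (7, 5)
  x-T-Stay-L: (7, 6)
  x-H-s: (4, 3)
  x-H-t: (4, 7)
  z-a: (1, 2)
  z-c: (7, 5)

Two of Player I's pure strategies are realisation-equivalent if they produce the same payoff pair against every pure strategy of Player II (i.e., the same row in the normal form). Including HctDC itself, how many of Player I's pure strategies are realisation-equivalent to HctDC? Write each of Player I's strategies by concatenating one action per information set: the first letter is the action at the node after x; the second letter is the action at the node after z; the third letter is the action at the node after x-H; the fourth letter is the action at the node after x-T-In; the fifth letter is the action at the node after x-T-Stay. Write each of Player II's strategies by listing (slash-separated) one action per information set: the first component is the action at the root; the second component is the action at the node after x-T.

4

Row for HctDC (columns x/In, x/Stay, z/In, z/Stay): (4,7) (4,7) (7,5) (7,5).
Under HctDC, Player I's choice at the node after x-T-In and at the node after x-T-Stay can never be reached regardless of what Player II does, so varying those choices leaves every outcome unchanged.
Holding the reachable choices fixed and varying the unreachable ones freely already gives 2 × 2 = 4 equivalent strategies.
No other strategy reproduces this row, so those 4 are the full class: HctDC, HctDL, HctAC, HctAL.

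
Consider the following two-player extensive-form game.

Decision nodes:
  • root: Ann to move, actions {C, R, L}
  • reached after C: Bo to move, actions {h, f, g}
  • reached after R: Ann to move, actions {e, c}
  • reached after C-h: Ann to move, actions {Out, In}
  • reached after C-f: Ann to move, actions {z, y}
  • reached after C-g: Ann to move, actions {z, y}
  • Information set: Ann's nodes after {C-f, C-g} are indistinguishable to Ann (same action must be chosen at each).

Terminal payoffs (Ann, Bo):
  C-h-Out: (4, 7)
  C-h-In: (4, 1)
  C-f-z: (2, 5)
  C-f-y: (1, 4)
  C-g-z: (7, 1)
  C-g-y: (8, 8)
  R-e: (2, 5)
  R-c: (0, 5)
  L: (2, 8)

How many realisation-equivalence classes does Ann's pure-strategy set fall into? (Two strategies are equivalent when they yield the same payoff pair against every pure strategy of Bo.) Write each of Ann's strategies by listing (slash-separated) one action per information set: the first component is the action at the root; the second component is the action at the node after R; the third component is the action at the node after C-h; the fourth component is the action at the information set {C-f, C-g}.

7

Ann has 24 pure strategies: C/e/Out/z, C/e/Out/y, C/e/In/z, C/e/In/y, C/c/Out/z, C/c/Out/y, C/c/In/z, C/c/In/y, R/e/Out/z, R/e/Out/y, R/e/In/z, R/e/In/y, R/c/Out/z, R/c/Out/y, R/c/In/z, R/c/In/y, L/e/Out/z, L/e/Out/y, L/e/In/z, L/e/In/y, L/c/Out/z, L/c/Out/y, L/c/In/z, L/c/In/y. Columns: h, f, g.
{C/e/Out/z, C/c/Out/z} → row (4,7) (2,5) (7,1)
{C/e/Out/y, C/c/Out/y} → row (4,7) (1,4) (8,8)
{C/e/In/z, C/c/In/z} → row (4,1) (2,5) (7,1)
{C/e/In/y, C/c/In/y} → row (4,1) (1,4) (8,8)
{R/e/Out/z, R/e/Out/y, R/e/In/z, R/e/In/y} → row (2,5) (2,5) (2,5)
{R/c/Out/z, R/c/Out/y, R/c/In/z, R/c/In/y} → row (0,5) (0,5) (0,5)
{L/e/Out/z, L/e/Out/y, L/e/In/z, L/e/In/y, L/c/Out/z, L/c/Out/y, L/c/In/z, L/c/In/y} → row (2,8) (2,8) (2,8)
That's 7 distinct rows out of 24 strategies.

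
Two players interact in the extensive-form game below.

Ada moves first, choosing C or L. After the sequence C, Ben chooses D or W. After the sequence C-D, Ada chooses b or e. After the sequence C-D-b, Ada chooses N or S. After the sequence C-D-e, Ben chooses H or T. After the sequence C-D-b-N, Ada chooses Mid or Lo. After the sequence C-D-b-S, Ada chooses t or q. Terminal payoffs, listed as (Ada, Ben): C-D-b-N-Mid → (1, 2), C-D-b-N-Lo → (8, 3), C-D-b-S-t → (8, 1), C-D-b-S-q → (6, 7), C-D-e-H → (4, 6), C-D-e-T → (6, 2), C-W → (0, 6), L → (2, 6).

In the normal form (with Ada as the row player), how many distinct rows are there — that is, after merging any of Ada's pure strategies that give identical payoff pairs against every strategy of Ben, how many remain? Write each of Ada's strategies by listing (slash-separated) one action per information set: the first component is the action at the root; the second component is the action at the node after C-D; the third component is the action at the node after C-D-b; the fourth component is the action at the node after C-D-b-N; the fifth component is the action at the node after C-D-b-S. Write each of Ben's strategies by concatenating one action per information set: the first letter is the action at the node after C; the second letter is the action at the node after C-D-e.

6

Ada has 32 pure strategies: C/b/N/Mid/t, C/b/N/Mid/q, C/b/N/Lo/t, C/b/N/Lo/q, C/b/S/Mid/t, C/b/S/Mid/q, C/b/S/Lo/t, C/b/S/Lo/q, C/e/N/Mid/t, C/e/N/Mid/q, C/e/N/Lo/t, C/e/N/Lo/q, C/e/S/Mid/t, C/e/S/Mid/q, C/e/S/Lo/t, C/e/S/Lo/q, L/b/N/Mid/t, L/b/N/Mid/q, L/b/N/Lo/t, L/b/N/Lo/q, L/b/S/Mid/t, L/b/S/Mid/q, L/b/S/Lo/t, L/b/S/Lo/q, L/e/N/Mid/t, L/e/N/Mid/q, L/e/N/Lo/t, L/e/N/Lo/q, L/e/S/Mid/t, L/e/S/Mid/q, L/e/S/Lo/t, L/e/S/Lo/q. Columns: DH, DT, WH, WT.
{C/b/N/Mid/t, C/b/N/Mid/q} → row (1,2) (1,2) (0,6) (0,6)
{C/b/N/Lo/t, C/b/N/Lo/q} → row (8,3) (8,3) (0,6) (0,6)
{C/b/S/Mid/t, C/b/S/Lo/t} → row (8,1) (8,1) (0,6) (0,6)
{C/b/S/Mid/q, C/b/S/Lo/q} → row (6,7) (6,7) (0,6) (0,6)
{C/e/N/Mid/t, C/e/N/Mid/q, C/e/N/Lo/t, C/e/N/Lo/q, C/e/S/Mid/t, C/e/S/Mid/q, C/e/S/Lo/t, C/e/S/Lo/q} → row (4,6) (6,2) (0,6) (0,6)
{L/b/N/Mid/t, L/b/N/Mid/q, L/b/N/Lo/t, L/b/N/Lo/q, L/b/S/Mid/t, L/b/S/Mid/q, L/b/S/Lo/t, L/b/S/Lo/q, L/e/N/Mid/t, L/e/N/Mid/q, L/e/N/Lo/t, L/e/N/Lo/q, L/e/S/Mid/t, L/e/S/Mid/q, L/e/S/Lo/t, L/e/S/Lo/q} → row (2,6) (2,6) (2,6) (2,6)
That's 6 distinct rows out of 32 strategies.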